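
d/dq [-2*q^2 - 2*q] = -4*q - 2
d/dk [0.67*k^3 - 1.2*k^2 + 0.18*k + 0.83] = 2.01*k^2 - 2.4*k + 0.18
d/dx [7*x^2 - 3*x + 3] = 14*x - 3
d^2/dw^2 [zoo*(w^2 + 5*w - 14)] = zoo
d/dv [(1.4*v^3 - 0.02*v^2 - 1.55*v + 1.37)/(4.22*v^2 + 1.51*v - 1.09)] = (5.908*v^4 + 4.228*v^3 + 1.9328*v^2 - 11.5192*v - 0.3792)/(17.8084*v^4 + 12.7444*v^3 - 6.9195*v^2 - 3.2918*v + 1.1881)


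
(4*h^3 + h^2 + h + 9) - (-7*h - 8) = 4*h^3 + h^2 + 8*h + 17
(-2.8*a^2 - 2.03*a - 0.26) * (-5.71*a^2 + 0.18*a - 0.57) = 15.988*a^4 + 11.0873*a^3 + 2.7152*a^2 + 1.1103*a + 0.1482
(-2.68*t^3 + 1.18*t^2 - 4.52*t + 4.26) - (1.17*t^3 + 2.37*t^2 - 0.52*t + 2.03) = -3.85*t^3 - 1.19*t^2 - 4.0*t + 2.23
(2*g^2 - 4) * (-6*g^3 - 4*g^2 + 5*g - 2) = -12*g^5 - 8*g^4 + 34*g^3 + 12*g^2 - 20*g + 8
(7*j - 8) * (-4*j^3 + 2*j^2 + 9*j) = -28*j^4 + 46*j^3 + 47*j^2 - 72*j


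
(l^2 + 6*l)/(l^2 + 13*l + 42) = l/(l + 7)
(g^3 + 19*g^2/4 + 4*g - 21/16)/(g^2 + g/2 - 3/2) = (8*g^2 + 26*g - 7)/(8*(g - 1))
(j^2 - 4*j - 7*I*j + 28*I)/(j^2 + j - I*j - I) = (j^2 - 4*j - 7*I*j + 28*I)/(j^2 + j - I*j - I)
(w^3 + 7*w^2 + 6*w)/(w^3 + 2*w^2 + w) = (w + 6)/(w + 1)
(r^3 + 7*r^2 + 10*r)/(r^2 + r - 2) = r*(r + 5)/(r - 1)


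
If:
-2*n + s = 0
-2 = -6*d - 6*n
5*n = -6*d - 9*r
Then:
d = 1/3 - s/2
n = s/2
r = s/18 - 2/9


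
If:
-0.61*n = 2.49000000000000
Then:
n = -4.08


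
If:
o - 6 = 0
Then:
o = 6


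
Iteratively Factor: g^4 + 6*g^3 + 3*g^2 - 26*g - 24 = (g - 2)*(g^3 + 8*g^2 + 19*g + 12) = (g - 2)*(g + 3)*(g^2 + 5*g + 4) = (g - 2)*(g + 3)*(g + 4)*(g + 1)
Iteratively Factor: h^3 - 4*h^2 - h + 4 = (h - 1)*(h^2 - 3*h - 4) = (h - 1)*(h + 1)*(h - 4)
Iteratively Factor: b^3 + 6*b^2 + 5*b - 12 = (b - 1)*(b^2 + 7*b + 12) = (b - 1)*(b + 4)*(b + 3)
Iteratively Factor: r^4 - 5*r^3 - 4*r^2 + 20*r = (r - 2)*(r^3 - 3*r^2 - 10*r) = r*(r - 2)*(r^2 - 3*r - 10) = r*(r - 2)*(r + 2)*(r - 5)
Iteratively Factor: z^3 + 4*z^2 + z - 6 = (z + 2)*(z^2 + 2*z - 3) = (z - 1)*(z + 2)*(z + 3)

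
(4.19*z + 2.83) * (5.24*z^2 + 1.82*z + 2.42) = 21.9556*z^3 + 22.455*z^2 + 15.2904*z + 6.8486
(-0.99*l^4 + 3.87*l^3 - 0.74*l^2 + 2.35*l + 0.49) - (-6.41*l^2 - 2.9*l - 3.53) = -0.99*l^4 + 3.87*l^3 + 5.67*l^2 + 5.25*l + 4.02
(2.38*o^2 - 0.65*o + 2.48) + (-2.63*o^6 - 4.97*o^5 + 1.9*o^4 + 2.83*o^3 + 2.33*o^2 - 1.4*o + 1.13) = -2.63*o^6 - 4.97*o^5 + 1.9*o^4 + 2.83*o^3 + 4.71*o^2 - 2.05*o + 3.61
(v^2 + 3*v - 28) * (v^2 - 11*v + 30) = v^4 - 8*v^3 - 31*v^2 + 398*v - 840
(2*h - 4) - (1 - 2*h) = 4*h - 5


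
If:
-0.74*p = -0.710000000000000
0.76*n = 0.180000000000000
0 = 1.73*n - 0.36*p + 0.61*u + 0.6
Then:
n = 0.24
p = 0.96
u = -1.09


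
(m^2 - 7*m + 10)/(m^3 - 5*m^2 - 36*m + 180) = (m - 2)/(m^2 - 36)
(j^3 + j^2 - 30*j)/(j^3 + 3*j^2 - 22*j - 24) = j*(j - 5)/(j^2 - 3*j - 4)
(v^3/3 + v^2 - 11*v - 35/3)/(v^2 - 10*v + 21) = (v^3 + 3*v^2 - 33*v - 35)/(3*(v^2 - 10*v + 21))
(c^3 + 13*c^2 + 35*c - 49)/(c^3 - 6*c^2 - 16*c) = (-c^3 - 13*c^2 - 35*c + 49)/(c*(-c^2 + 6*c + 16))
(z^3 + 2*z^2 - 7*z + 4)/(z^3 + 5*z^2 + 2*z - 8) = (z - 1)/(z + 2)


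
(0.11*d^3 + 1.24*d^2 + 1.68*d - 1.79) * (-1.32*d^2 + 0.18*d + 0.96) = -0.1452*d^5 - 1.617*d^4 - 1.8888*d^3 + 3.8556*d^2 + 1.2906*d - 1.7184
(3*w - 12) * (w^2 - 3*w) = 3*w^3 - 21*w^2 + 36*w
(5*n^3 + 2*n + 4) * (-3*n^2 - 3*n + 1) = -15*n^5 - 15*n^4 - n^3 - 18*n^2 - 10*n + 4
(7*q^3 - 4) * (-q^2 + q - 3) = -7*q^5 + 7*q^4 - 21*q^3 + 4*q^2 - 4*q + 12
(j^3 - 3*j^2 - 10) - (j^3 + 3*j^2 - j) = -6*j^2 + j - 10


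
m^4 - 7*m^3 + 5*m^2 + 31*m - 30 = (m - 5)*(m - 3)*(m - 1)*(m + 2)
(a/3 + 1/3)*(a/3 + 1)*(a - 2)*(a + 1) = a^4/9 + a^3/3 - a^2/3 - 11*a/9 - 2/3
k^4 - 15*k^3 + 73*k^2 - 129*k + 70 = (k - 7)*(k - 5)*(k - 2)*(k - 1)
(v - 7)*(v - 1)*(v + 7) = v^3 - v^2 - 49*v + 49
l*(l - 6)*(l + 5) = l^3 - l^2 - 30*l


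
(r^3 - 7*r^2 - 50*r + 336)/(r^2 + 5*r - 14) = (r^2 - 14*r + 48)/(r - 2)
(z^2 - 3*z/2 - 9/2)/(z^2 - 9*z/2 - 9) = (z - 3)/(z - 6)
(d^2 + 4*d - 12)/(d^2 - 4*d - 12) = (-d^2 - 4*d + 12)/(-d^2 + 4*d + 12)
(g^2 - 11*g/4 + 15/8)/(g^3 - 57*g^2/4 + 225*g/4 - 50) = (g - 3/2)/(g^2 - 13*g + 40)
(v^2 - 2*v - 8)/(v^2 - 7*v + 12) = (v + 2)/(v - 3)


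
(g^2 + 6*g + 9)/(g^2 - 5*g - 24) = (g + 3)/(g - 8)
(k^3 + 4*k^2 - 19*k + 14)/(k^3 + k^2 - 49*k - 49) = (k^2 - 3*k + 2)/(k^2 - 6*k - 7)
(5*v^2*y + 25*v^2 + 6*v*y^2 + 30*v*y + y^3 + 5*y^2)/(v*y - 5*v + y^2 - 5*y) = (5*v*y + 25*v + y^2 + 5*y)/(y - 5)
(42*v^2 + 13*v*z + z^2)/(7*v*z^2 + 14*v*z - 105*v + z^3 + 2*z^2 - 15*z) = (6*v + z)/(z^2 + 2*z - 15)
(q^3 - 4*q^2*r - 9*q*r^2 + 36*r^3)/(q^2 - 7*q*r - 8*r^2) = (-q^3 + 4*q^2*r + 9*q*r^2 - 36*r^3)/(-q^2 + 7*q*r + 8*r^2)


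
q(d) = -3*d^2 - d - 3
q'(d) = -6*d - 1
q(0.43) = -3.98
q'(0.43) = -3.58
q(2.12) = -18.60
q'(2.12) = -13.72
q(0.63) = -4.82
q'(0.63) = -4.78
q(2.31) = -21.32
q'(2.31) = -14.86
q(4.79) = -76.62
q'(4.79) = -29.74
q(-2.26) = -16.06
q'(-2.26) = 12.56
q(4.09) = -57.27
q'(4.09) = -25.54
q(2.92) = -31.50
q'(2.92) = -18.52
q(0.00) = -3.00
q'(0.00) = -1.00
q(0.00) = -3.00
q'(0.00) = -1.00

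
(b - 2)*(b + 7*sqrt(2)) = b^2 - 2*b + 7*sqrt(2)*b - 14*sqrt(2)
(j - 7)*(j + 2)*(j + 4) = j^3 - j^2 - 34*j - 56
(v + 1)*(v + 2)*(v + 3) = v^3 + 6*v^2 + 11*v + 6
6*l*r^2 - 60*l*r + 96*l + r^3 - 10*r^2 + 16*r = (6*l + r)*(r - 8)*(r - 2)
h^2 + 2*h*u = h*(h + 2*u)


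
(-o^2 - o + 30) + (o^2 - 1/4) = 119/4 - o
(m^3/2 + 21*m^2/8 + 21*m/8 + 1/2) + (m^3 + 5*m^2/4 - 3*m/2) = 3*m^3/2 + 31*m^2/8 + 9*m/8 + 1/2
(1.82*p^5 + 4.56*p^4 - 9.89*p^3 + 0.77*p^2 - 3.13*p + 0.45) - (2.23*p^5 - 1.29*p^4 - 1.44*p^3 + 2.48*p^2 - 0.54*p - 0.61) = -0.41*p^5 + 5.85*p^4 - 8.45*p^3 - 1.71*p^2 - 2.59*p + 1.06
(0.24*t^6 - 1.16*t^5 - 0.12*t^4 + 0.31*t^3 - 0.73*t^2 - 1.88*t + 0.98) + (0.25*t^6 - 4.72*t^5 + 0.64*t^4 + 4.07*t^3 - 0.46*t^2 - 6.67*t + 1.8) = 0.49*t^6 - 5.88*t^5 + 0.52*t^4 + 4.38*t^3 - 1.19*t^2 - 8.55*t + 2.78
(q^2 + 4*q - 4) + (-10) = q^2 + 4*q - 14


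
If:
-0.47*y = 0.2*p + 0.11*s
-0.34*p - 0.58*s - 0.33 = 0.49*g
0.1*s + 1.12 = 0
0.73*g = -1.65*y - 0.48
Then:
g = 4.55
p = 11.58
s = -11.20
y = -2.30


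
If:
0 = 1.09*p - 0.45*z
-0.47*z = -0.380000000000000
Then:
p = 0.33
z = 0.81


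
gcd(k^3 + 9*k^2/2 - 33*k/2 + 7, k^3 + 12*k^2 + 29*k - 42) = k + 7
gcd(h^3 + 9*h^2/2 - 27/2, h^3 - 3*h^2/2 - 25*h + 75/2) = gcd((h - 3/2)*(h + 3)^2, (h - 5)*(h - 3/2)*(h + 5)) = h - 3/2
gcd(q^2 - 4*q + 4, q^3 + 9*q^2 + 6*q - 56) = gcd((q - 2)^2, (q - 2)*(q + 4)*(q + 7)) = q - 2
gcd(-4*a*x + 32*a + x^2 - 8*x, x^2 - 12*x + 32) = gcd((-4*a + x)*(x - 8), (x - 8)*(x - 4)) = x - 8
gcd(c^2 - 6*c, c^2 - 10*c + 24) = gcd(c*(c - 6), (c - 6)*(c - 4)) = c - 6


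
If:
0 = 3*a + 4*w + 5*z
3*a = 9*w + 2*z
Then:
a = -37*z/39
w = -7*z/13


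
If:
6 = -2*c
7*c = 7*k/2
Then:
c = -3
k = -6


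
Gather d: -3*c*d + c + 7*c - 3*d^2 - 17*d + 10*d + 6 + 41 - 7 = 8*c - 3*d^2 + d*(-3*c - 7) + 40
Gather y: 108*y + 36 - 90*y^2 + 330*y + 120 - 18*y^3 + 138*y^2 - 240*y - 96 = -18*y^3 + 48*y^2 + 198*y + 60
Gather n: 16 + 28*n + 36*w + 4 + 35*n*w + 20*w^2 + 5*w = n*(35*w + 28) + 20*w^2 + 41*w + 20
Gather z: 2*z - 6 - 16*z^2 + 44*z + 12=-16*z^2 + 46*z + 6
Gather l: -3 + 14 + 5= 16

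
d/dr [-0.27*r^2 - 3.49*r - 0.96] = -0.54*r - 3.49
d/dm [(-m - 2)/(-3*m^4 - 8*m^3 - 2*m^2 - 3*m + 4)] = (3*m^4 + 8*m^3 + 2*m^2 + 3*m - (m + 2)*(12*m^3 + 24*m^2 + 4*m + 3) - 4)/(3*m^4 + 8*m^3 + 2*m^2 + 3*m - 4)^2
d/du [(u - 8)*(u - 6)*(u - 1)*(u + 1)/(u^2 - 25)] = 2*(u^5 - 7*u^4 - 50*u^3 + 518*u^2 - 1127*u - 175)/(u^4 - 50*u^2 + 625)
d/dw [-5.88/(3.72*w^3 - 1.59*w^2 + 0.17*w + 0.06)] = (65.6208*w^2 - 18.6984*w + 0.9996)/(3.72*w^3 - 1.59*w^2 + 0.17*w + 0.06)^2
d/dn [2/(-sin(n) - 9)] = 2*cos(n)/(sin(n) + 9)^2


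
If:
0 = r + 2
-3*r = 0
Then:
No Solution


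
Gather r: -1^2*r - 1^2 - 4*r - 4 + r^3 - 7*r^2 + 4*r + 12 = r^3 - 7*r^2 - r + 7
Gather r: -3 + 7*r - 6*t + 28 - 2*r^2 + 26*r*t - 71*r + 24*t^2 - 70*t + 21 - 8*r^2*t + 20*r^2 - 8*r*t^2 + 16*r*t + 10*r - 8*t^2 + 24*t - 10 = r^2*(18 - 8*t) + r*(-8*t^2 + 42*t - 54) + 16*t^2 - 52*t + 36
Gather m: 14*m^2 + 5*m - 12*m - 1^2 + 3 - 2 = 14*m^2 - 7*m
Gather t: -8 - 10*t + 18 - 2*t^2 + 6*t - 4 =-2*t^2 - 4*t + 6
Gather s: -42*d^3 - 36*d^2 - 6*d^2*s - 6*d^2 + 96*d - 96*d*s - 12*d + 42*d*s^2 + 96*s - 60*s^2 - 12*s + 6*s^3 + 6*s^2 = -42*d^3 - 42*d^2 + 84*d + 6*s^3 + s^2*(42*d - 54) + s*(-6*d^2 - 96*d + 84)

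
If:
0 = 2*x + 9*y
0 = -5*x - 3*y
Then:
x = 0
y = 0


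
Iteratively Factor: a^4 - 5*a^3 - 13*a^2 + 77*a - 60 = (a - 5)*(a^3 - 13*a + 12) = (a - 5)*(a + 4)*(a^2 - 4*a + 3) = (a - 5)*(a - 3)*(a + 4)*(a - 1)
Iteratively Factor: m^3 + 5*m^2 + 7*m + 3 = (m + 1)*(m^2 + 4*m + 3) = (m + 1)^2*(m + 3)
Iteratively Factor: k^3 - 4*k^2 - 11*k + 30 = (k - 2)*(k^2 - 2*k - 15) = (k - 2)*(k + 3)*(k - 5)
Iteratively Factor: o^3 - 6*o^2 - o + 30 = (o - 5)*(o^2 - o - 6) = (o - 5)*(o - 3)*(o + 2)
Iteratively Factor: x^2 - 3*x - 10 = (x - 5)*(x + 2)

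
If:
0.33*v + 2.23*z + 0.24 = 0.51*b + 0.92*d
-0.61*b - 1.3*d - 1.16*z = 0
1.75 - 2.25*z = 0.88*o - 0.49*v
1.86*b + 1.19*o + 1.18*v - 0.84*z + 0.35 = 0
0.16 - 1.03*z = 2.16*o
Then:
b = 1.56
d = -0.95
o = -0.04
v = -2.55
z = 0.24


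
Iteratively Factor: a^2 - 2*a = (a - 2)*(a)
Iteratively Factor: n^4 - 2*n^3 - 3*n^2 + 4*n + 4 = (n + 1)*(n^3 - 3*n^2 + 4) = (n + 1)^2*(n^2 - 4*n + 4) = (n - 2)*(n + 1)^2*(n - 2)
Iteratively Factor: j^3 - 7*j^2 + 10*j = (j - 2)*(j^2 - 5*j) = j*(j - 2)*(j - 5)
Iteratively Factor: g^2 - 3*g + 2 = (g - 1)*(g - 2)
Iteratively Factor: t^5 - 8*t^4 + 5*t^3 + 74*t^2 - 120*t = (t - 5)*(t^4 - 3*t^3 - 10*t^2 + 24*t) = (t - 5)*(t - 2)*(t^3 - t^2 - 12*t) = (t - 5)*(t - 4)*(t - 2)*(t^2 + 3*t) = t*(t - 5)*(t - 4)*(t - 2)*(t + 3)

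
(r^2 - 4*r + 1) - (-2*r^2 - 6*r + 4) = 3*r^2 + 2*r - 3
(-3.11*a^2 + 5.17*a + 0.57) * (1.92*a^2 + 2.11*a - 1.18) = -5.9712*a^4 + 3.3643*a^3 + 15.6729*a^2 - 4.8979*a - 0.6726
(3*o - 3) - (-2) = 3*o - 1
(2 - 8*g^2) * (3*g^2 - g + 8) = -24*g^4 + 8*g^3 - 58*g^2 - 2*g + 16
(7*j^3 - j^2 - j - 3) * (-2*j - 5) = -14*j^4 - 33*j^3 + 7*j^2 + 11*j + 15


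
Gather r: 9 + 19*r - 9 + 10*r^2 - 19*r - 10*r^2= 0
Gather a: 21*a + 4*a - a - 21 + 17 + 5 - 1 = 24*a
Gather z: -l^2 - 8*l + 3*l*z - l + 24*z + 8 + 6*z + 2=-l^2 - 9*l + z*(3*l + 30) + 10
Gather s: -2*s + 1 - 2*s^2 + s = -2*s^2 - s + 1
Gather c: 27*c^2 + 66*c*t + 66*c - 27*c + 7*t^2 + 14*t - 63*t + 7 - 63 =27*c^2 + c*(66*t + 39) + 7*t^2 - 49*t - 56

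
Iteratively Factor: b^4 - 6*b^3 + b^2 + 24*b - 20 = (b - 1)*(b^3 - 5*b^2 - 4*b + 20) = (b - 2)*(b - 1)*(b^2 - 3*b - 10) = (b - 2)*(b - 1)*(b + 2)*(b - 5)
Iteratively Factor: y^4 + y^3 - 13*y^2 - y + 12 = (y + 1)*(y^3 - 13*y + 12) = (y + 1)*(y + 4)*(y^2 - 4*y + 3) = (y - 1)*(y + 1)*(y + 4)*(y - 3)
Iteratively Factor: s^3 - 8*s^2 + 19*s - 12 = (s - 4)*(s^2 - 4*s + 3) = (s - 4)*(s - 1)*(s - 3)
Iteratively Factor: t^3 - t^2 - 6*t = (t)*(t^2 - t - 6) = t*(t - 3)*(t + 2)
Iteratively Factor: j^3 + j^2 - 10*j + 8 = (j - 2)*(j^2 + 3*j - 4) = (j - 2)*(j - 1)*(j + 4)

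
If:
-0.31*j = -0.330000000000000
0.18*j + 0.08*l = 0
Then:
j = 1.06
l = -2.40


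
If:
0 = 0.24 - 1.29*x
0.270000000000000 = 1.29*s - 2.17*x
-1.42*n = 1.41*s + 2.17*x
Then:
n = -0.80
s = 0.52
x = 0.19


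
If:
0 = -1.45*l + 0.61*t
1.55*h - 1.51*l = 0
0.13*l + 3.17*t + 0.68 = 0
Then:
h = -0.09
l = -0.09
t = -0.21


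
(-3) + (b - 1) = b - 4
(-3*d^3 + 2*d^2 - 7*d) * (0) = 0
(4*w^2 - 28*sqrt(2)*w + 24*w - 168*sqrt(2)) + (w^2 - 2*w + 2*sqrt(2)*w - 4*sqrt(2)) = 5*w^2 - 26*sqrt(2)*w + 22*w - 172*sqrt(2)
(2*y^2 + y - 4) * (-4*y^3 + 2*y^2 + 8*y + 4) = -8*y^5 + 34*y^3 + 8*y^2 - 28*y - 16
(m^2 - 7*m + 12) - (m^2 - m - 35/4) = 83/4 - 6*m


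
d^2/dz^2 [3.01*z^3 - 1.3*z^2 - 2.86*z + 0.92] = 18.06*z - 2.6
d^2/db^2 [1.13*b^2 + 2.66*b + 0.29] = 2.26000000000000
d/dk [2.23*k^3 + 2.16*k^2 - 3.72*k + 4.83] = 6.69*k^2 + 4.32*k - 3.72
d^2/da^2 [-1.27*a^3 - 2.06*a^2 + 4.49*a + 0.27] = -7.62*a - 4.12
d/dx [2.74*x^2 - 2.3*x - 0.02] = 5.48*x - 2.3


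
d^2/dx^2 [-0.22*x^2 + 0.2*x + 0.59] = -0.440000000000000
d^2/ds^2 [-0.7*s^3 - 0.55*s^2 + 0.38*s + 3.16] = -4.2*s - 1.1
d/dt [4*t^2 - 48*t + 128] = 8*t - 48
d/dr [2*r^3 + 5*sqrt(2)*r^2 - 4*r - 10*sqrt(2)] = 6*r^2 + 10*sqrt(2)*r - 4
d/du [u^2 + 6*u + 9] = 2*u + 6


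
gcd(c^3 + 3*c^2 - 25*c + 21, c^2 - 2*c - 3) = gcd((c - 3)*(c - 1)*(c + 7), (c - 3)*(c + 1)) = c - 3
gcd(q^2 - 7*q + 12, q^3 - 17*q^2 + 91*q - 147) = q - 3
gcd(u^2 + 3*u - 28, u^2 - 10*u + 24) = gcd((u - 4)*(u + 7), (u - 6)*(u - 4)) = u - 4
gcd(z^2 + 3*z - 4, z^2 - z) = z - 1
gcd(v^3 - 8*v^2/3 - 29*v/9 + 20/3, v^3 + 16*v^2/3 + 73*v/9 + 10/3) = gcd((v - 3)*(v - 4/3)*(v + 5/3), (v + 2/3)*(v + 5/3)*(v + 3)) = v + 5/3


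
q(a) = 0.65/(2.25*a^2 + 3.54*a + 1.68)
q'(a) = 0.65*(-4.5*a - 3.54)/(2.25*a^2 + 3.54*a + 1.68)^2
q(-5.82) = 0.01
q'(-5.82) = 0.00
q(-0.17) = 0.57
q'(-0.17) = -1.38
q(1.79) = 0.04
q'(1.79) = -0.03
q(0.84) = 0.10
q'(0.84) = -0.12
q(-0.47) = 1.27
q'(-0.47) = -3.52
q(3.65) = 0.01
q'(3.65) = -0.01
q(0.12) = 0.30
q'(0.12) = -0.58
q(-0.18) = 0.58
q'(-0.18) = -1.43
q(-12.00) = 0.00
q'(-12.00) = 0.00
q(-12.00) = 0.00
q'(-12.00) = 0.00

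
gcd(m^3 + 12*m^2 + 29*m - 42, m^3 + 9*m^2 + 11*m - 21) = m^2 + 6*m - 7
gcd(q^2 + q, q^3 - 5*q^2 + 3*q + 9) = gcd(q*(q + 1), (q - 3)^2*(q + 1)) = q + 1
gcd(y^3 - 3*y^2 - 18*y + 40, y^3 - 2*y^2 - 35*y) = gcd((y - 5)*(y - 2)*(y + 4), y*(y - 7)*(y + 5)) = 1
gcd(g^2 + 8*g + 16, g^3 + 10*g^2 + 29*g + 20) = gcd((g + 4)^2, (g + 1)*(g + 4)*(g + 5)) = g + 4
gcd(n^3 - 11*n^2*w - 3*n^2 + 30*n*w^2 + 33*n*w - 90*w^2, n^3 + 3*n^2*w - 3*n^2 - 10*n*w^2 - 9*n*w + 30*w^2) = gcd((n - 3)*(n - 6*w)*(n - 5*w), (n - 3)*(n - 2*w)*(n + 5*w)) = n - 3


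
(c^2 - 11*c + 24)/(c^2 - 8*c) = (c - 3)/c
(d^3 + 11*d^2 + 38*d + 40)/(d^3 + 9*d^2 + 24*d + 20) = (d + 4)/(d + 2)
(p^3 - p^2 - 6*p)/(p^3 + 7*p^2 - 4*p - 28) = p*(p - 3)/(p^2 + 5*p - 14)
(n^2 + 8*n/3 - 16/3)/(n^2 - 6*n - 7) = (-3*n^2 - 8*n + 16)/(3*(-n^2 + 6*n + 7))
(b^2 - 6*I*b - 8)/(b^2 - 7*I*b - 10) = (b - 4*I)/(b - 5*I)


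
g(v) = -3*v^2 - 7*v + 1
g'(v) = -6*v - 7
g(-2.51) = -0.33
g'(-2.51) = 8.06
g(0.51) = -3.35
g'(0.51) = -10.06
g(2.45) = -34.16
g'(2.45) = -21.70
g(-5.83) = -60.16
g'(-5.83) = 27.98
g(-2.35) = 0.88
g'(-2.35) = 7.10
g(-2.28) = 1.36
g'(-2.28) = 6.68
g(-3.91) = -17.49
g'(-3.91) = 16.46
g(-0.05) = 1.34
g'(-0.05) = -6.70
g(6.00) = -149.00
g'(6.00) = -43.00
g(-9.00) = -179.00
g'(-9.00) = 47.00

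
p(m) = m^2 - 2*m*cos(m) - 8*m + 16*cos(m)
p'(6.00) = 3.20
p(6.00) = -8.16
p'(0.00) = -10.00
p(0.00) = 16.00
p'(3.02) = -1.18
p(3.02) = -24.93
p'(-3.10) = -11.28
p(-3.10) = 12.23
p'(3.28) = 1.84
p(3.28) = -24.83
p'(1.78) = -16.19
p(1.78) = -13.66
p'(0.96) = -18.76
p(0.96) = 1.32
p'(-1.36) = 7.17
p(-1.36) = 16.65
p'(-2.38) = 3.01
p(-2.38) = 9.68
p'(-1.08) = 4.91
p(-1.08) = 18.37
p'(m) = 2*m*sin(m) + 2*m - 16*sin(m) - 2*cos(m) - 8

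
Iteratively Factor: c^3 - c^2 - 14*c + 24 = (c + 4)*(c^2 - 5*c + 6) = (c - 3)*(c + 4)*(c - 2)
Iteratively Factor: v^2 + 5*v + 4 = (v + 4)*(v + 1)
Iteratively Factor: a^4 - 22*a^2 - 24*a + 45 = (a - 5)*(a^3 + 5*a^2 + 3*a - 9) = (a - 5)*(a + 3)*(a^2 + 2*a - 3) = (a - 5)*(a - 1)*(a + 3)*(a + 3)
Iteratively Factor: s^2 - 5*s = (s)*(s - 5)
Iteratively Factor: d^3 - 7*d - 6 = (d - 3)*(d^2 + 3*d + 2) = (d - 3)*(d + 1)*(d + 2)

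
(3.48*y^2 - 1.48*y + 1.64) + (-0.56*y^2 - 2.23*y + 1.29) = 2.92*y^2 - 3.71*y + 2.93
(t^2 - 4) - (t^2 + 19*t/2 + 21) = -19*t/2 - 25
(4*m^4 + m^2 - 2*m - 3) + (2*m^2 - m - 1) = 4*m^4 + 3*m^2 - 3*m - 4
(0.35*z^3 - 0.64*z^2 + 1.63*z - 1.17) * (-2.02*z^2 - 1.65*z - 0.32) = -0.707*z^5 + 0.7153*z^4 - 2.3486*z^3 - 0.1213*z^2 + 1.4089*z + 0.3744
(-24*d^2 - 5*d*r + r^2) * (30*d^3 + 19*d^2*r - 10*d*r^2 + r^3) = -720*d^5 - 606*d^4*r + 175*d^3*r^2 + 45*d^2*r^3 - 15*d*r^4 + r^5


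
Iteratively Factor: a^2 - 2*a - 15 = (a + 3)*(a - 5)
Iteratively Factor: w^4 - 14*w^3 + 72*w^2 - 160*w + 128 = (w - 4)*(w^3 - 10*w^2 + 32*w - 32) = (w - 4)^2*(w^2 - 6*w + 8) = (w - 4)^2*(w - 2)*(w - 4)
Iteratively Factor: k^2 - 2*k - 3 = (k - 3)*(k + 1)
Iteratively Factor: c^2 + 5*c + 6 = (c + 2)*(c + 3)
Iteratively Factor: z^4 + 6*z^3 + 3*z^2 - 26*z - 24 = (z + 3)*(z^3 + 3*z^2 - 6*z - 8) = (z + 3)*(z + 4)*(z^2 - z - 2) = (z - 2)*(z + 3)*(z + 4)*(z + 1)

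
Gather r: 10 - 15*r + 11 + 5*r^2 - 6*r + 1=5*r^2 - 21*r + 22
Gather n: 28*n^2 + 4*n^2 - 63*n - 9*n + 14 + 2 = 32*n^2 - 72*n + 16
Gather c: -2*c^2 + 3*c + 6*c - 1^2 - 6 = -2*c^2 + 9*c - 7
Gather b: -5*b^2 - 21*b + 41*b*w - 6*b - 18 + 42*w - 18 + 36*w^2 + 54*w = -5*b^2 + b*(41*w - 27) + 36*w^2 + 96*w - 36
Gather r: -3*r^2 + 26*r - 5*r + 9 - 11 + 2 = -3*r^2 + 21*r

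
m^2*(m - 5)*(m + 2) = m^4 - 3*m^3 - 10*m^2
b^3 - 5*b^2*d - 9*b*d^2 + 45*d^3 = (b - 5*d)*(b - 3*d)*(b + 3*d)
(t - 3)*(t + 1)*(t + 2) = t^3 - 7*t - 6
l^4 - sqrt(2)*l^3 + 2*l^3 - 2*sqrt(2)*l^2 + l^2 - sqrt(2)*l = l*(l + 1)^2*(l - sqrt(2))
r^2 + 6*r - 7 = (r - 1)*(r + 7)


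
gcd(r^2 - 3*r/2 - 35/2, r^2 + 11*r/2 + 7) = r + 7/2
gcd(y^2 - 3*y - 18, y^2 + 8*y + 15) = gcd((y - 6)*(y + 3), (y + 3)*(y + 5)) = y + 3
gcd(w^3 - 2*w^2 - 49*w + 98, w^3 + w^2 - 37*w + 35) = w + 7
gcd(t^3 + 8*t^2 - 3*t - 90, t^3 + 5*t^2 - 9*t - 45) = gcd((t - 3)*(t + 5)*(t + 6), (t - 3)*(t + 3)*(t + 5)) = t^2 + 2*t - 15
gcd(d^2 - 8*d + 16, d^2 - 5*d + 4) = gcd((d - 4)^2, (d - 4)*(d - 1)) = d - 4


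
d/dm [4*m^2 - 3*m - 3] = 8*m - 3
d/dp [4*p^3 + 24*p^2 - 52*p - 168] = 12*p^2 + 48*p - 52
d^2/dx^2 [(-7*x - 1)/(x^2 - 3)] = 2*(-4*x^2*(7*x + 1) + (21*x + 1)*(x^2 - 3))/(x^2 - 3)^3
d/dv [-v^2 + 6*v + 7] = 6 - 2*v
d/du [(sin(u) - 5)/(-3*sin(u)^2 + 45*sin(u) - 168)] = (sin(u)^2 - 10*sin(u) + 19)*cos(u)/(3*(sin(u)^2 - 15*sin(u) + 56)^2)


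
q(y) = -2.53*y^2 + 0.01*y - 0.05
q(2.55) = -16.48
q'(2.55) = -12.89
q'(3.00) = -15.17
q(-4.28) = -46.44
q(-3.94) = -39.36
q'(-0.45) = 2.29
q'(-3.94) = 19.95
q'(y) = 0.01 - 5.06*y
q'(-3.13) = 15.85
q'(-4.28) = 21.67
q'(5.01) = -25.34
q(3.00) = -22.79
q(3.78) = -36.16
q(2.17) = -11.94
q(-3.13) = -24.87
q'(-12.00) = 60.73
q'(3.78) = -19.12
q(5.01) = -63.50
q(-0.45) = -0.57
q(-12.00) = -364.49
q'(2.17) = -10.97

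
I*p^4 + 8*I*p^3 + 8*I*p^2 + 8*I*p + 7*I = (p + 1)*(p + 7)*(p + I)*(I*p + 1)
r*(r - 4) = r^2 - 4*r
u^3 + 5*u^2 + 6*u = u*(u + 2)*(u + 3)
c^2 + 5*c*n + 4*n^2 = (c + n)*(c + 4*n)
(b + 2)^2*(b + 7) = b^3 + 11*b^2 + 32*b + 28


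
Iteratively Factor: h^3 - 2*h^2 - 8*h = (h)*(h^2 - 2*h - 8) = h*(h + 2)*(h - 4)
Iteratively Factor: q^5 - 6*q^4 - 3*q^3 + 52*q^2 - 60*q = (q - 5)*(q^4 - q^3 - 8*q^2 + 12*q) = (q - 5)*(q - 2)*(q^3 + q^2 - 6*q) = q*(q - 5)*(q - 2)*(q^2 + q - 6) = q*(q - 5)*(q - 2)^2*(q + 3)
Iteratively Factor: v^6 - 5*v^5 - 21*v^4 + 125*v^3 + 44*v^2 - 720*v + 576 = (v + 4)*(v^5 - 9*v^4 + 15*v^3 + 65*v^2 - 216*v + 144) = (v + 3)*(v + 4)*(v^4 - 12*v^3 + 51*v^2 - 88*v + 48) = (v - 3)*(v + 3)*(v + 4)*(v^3 - 9*v^2 + 24*v - 16) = (v - 4)*(v - 3)*(v + 3)*(v + 4)*(v^2 - 5*v + 4) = (v - 4)*(v - 3)*(v - 1)*(v + 3)*(v + 4)*(v - 4)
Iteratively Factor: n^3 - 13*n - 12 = (n + 3)*(n^2 - 3*n - 4) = (n + 1)*(n + 3)*(n - 4)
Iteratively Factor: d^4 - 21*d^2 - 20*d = (d + 1)*(d^3 - d^2 - 20*d) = (d + 1)*(d + 4)*(d^2 - 5*d) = d*(d + 1)*(d + 4)*(d - 5)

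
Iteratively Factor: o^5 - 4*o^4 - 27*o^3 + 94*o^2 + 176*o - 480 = (o - 2)*(o^4 - 2*o^3 - 31*o^2 + 32*o + 240) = (o - 2)*(o + 3)*(o^3 - 5*o^2 - 16*o + 80) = (o - 4)*(o - 2)*(o + 3)*(o^2 - o - 20) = (o - 5)*(o - 4)*(o - 2)*(o + 3)*(o + 4)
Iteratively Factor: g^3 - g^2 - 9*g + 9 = (g - 1)*(g^2 - 9) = (g - 1)*(g + 3)*(g - 3)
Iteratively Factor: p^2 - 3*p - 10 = (p + 2)*(p - 5)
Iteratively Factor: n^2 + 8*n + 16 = (n + 4)*(n + 4)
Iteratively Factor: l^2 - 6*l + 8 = (l - 4)*(l - 2)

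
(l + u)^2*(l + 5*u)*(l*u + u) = l^4*u + 7*l^3*u^2 + l^3*u + 11*l^2*u^3 + 7*l^2*u^2 + 5*l*u^4 + 11*l*u^3 + 5*u^4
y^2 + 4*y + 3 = (y + 1)*(y + 3)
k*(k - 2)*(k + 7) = k^3 + 5*k^2 - 14*k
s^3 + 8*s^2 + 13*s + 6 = (s + 1)^2*(s + 6)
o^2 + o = o*(o + 1)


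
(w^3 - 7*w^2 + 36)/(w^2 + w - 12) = (w^2 - 4*w - 12)/(w + 4)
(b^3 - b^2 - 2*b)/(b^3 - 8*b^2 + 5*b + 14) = b/(b - 7)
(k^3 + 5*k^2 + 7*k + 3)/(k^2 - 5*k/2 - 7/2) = 2*(k^2 + 4*k + 3)/(2*k - 7)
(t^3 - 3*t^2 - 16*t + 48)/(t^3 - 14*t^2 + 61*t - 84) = (t + 4)/(t - 7)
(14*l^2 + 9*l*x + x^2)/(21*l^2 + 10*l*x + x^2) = (2*l + x)/(3*l + x)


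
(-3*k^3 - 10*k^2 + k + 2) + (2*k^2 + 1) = -3*k^3 - 8*k^2 + k + 3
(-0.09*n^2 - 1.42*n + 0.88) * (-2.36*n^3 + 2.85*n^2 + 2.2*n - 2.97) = 0.2124*n^5 + 3.0947*n^4 - 6.3218*n^3 - 0.3487*n^2 + 6.1534*n - 2.6136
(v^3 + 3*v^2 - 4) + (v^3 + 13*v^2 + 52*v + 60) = 2*v^3 + 16*v^2 + 52*v + 56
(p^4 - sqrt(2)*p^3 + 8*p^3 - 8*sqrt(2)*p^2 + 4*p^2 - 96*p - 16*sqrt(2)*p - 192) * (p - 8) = p^5 - sqrt(2)*p^4 - 60*p^3 - 128*p^2 + 48*sqrt(2)*p^2 + 128*sqrt(2)*p + 576*p + 1536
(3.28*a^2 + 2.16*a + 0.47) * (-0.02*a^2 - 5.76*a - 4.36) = -0.0656*a^4 - 18.936*a^3 - 26.7518*a^2 - 12.1248*a - 2.0492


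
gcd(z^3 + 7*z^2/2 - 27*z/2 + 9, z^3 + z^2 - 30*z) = z + 6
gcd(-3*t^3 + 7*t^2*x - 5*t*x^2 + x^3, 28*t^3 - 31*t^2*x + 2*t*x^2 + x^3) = -t + x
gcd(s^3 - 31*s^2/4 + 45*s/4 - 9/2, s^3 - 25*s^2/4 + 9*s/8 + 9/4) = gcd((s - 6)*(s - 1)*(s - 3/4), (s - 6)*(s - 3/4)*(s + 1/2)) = s^2 - 27*s/4 + 9/2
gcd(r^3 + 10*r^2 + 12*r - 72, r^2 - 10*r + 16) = r - 2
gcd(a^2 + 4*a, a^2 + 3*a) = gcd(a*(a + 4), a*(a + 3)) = a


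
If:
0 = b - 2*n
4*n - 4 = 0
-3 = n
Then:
No Solution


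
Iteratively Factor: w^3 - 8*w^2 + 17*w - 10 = (w - 5)*(w^2 - 3*w + 2) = (w - 5)*(w - 1)*(w - 2)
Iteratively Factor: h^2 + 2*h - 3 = (h - 1)*(h + 3)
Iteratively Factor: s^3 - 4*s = (s - 2)*(s^2 + 2*s) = (s - 2)*(s + 2)*(s)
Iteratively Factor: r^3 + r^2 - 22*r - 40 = (r + 4)*(r^2 - 3*r - 10) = (r + 2)*(r + 4)*(r - 5)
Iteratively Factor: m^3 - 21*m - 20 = (m + 1)*(m^2 - m - 20) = (m - 5)*(m + 1)*(m + 4)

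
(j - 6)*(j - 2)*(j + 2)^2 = j^4 - 4*j^3 - 16*j^2 + 16*j + 48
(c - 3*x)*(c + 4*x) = c^2 + c*x - 12*x^2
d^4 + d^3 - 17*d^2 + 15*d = d*(d - 3)*(d - 1)*(d + 5)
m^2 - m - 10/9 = (m - 5/3)*(m + 2/3)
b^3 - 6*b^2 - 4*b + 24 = (b - 6)*(b - 2)*(b + 2)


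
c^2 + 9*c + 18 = (c + 3)*(c + 6)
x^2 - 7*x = x*(x - 7)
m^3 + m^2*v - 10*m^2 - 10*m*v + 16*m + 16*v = (m - 8)*(m - 2)*(m + v)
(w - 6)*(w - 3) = w^2 - 9*w + 18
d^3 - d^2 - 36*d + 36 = (d - 6)*(d - 1)*(d + 6)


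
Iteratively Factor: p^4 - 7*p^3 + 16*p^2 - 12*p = (p - 3)*(p^3 - 4*p^2 + 4*p) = (p - 3)*(p - 2)*(p^2 - 2*p) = p*(p - 3)*(p - 2)*(p - 2)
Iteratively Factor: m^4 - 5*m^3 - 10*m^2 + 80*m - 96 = (m - 2)*(m^3 - 3*m^2 - 16*m + 48) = (m - 4)*(m - 2)*(m^2 + m - 12) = (m - 4)*(m - 2)*(m + 4)*(m - 3)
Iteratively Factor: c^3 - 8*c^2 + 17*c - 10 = (c - 2)*(c^2 - 6*c + 5) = (c - 2)*(c - 1)*(c - 5)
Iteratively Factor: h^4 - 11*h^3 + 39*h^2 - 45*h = (h - 3)*(h^3 - 8*h^2 + 15*h) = (h - 5)*(h - 3)*(h^2 - 3*h) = (h - 5)*(h - 3)^2*(h)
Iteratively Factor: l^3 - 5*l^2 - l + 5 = (l - 1)*(l^2 - 4*l - 5) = (l - 1)*(l + 1)*(l - 5)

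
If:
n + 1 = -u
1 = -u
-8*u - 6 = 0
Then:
No Solution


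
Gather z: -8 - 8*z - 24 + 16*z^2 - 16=16*z^2 - 8*z - 48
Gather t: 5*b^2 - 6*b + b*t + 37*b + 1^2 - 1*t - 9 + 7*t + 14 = 5*b^2 + 31*b + t*(b + 6) + 6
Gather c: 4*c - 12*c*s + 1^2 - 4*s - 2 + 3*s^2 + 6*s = c*(4 - 12*s) + 3*s^2 + 2*s - 1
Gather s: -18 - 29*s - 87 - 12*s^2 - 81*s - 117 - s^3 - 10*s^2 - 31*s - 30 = -s^3 - 22*s^2 - 141*s - 252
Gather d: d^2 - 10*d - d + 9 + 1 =d^2 - 11*d + 10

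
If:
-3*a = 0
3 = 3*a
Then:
No Solution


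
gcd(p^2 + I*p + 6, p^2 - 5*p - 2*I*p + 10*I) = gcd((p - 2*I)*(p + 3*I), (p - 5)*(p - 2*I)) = p - 2*I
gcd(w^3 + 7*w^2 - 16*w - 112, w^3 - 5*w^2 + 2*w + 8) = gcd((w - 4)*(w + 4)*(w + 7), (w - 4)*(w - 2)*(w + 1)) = w - 4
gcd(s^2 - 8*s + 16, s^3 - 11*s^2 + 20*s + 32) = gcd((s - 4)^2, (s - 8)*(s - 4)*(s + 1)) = s - 4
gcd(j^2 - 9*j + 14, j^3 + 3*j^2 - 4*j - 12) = j - 2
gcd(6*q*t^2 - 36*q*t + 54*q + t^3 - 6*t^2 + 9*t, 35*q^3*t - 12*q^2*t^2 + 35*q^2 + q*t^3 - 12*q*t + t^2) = 1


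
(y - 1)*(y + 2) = y^2 + y - 2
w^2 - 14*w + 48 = (w - 8)*(w - 6)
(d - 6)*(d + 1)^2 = d^3 - 4*d^2 - 11*d - 6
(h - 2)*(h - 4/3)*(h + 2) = h^3 - 4*h^2/3 - 4*h + 16/3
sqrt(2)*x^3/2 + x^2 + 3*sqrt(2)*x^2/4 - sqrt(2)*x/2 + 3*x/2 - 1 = (x - 1/2)*(x + 2)*(sqrt(2)*x/2 + 1)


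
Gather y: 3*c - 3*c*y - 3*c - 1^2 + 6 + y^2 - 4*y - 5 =y^2 + y*(-3*c - 4)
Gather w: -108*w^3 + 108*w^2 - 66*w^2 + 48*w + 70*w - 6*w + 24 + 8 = -108*w^3 + 42*w^2 + 112*w + 32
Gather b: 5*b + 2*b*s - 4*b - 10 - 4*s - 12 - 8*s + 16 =b*(2*s + 1) - 12*s - 6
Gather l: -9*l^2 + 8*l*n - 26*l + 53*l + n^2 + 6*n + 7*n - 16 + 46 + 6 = -9*l^2 + l*(8*n + 27) + n^2 + 13*n + 36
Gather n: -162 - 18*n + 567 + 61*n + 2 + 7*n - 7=50*n + 400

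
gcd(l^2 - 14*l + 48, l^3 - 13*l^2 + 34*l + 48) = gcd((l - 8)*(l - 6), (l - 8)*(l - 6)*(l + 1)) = l^2 - 14*l + 48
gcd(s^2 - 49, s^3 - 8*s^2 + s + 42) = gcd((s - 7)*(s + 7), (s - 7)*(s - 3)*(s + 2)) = s - 7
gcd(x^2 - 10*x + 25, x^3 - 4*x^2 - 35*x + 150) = x^2 - 10*x + 25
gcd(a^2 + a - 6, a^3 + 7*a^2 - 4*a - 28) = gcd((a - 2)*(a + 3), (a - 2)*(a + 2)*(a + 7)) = a - 2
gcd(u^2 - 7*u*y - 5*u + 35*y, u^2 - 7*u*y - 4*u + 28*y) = -u + 7*y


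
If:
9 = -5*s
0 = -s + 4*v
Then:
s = -9/5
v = -9/20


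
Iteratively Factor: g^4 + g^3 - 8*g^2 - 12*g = (g - 3)*(g^3 + 4*g^2 + 4*g) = g*(g - 3)*(g^2 + 4*g + 4) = g*(g - 3)*(g + 2)*(g + 2)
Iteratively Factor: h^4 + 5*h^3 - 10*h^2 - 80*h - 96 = (h + 3)*(h^3 + 2*h^2 - 16*h - 32) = (h - 4)*(h + 3)*(h^2 + 6*h + 8) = (h - 4)*(h + 3)*(h + 4)*(h + 2)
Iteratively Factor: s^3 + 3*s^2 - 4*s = (s + 4)*(s^2 - s) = s*(s + 4)*(s - 1)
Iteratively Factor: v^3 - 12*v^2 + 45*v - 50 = (v - 5)*(v^2 - 7*v + 10) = (v - 5)^2*(v - 2)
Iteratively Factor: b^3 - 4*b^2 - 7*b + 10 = (b + 2)*(b^2 - 6*b + 5) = (b - 5)*(b + 2)*(b - 1)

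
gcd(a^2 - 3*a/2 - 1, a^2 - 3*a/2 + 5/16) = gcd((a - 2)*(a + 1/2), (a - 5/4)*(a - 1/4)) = 1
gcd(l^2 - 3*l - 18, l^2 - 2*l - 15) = l + 3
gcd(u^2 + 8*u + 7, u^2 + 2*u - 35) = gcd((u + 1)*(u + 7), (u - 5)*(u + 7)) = u + 7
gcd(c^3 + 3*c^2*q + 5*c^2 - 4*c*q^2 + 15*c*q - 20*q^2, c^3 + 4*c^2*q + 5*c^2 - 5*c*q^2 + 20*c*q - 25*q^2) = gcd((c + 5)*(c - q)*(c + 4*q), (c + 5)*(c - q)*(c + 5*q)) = -c^2 + c*q - 5*c + 5*q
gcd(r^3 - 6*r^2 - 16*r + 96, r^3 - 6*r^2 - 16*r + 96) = r^3 - 6*r^2 - 16*r + 96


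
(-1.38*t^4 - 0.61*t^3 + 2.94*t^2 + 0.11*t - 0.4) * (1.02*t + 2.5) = -1.4076*t^5 - 4.0722*t^4 + 1.4738*t^3 + 7.4622*t^2 - 0.133*t - 1.0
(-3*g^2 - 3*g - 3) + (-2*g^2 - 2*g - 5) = -5*g^2 - 5*g - 8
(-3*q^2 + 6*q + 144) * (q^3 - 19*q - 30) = -3*q^5 + 6*q^4 + 201*q^3 - 24*q^2 - 2916*q - 4320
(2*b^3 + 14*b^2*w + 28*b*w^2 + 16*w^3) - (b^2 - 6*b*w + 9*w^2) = 2*b^3 + 14*b^2*w - b^2 + 28*b*w^2 + 6*b*w + 16*w^3 - 9*w^2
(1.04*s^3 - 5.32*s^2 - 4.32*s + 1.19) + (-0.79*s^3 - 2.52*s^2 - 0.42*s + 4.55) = 0.25*s^3 - 7.84*s^2 - 4.74*s + 5.74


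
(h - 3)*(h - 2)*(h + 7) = h^3 + 2*h^2 - 29*h + 42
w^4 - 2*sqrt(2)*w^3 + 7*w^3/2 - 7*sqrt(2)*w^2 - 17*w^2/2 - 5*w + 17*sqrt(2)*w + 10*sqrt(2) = (w - 2)*(w + 1/2)*(w + 5)*(w - 2*sqrt(2))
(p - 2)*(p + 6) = p^2 + 4*p - 12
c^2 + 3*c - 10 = (c - 2)*(c + 5)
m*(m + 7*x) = m^2 + 7*m*x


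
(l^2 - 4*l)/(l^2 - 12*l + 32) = l/(l - 8)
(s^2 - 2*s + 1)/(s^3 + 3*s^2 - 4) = (s - 1)/(s^2 + 4*s + 4)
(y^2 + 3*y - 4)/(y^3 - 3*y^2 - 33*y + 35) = (y + 4)/(y^2 - 2*y - 35)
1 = 1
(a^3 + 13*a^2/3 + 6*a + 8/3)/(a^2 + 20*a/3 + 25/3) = (3*a^3 + 13*a^2 + 18*a + 8)/(3*a^2 + 20*a + 25)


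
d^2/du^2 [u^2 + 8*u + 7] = 2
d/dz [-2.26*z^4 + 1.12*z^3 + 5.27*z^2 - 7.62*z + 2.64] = -9.04*z^3 + 3.36*z^2 + 10.54*z - 7.62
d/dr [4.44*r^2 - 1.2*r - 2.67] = 8.88*r - 1.2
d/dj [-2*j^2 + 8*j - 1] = 8 - 4*j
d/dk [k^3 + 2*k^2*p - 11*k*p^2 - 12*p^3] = 3*k^2 + 4*k*p - 11*p^2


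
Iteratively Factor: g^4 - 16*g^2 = (g - 4)*(g^3 + 4*g^2) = (g - 4)*(g + 4)*(g^2) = g*(g - 4)*(g + 4)*(g)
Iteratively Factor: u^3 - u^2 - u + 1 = (u + 1)*(u^2 - 2*u + 1) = (u - 1)*(u + 1)*(u - 1)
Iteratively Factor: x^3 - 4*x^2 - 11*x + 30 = (x + 3)*(x^2 - 7*x + 10) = (x - 5)*(x + 3)*(x - 2)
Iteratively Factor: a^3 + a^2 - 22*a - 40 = (a - 5)*(a^2 + 6*a + 8) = (a - 5)*(a + 4)*(a + 2)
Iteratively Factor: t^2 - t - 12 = (t - 4)*(t + 3)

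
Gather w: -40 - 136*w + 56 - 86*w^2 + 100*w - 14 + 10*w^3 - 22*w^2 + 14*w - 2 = 10*w^3 - 108*w^2 - 22*w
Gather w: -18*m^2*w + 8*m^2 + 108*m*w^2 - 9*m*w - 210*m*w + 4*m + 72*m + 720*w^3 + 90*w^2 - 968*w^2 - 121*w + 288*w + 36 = 8*m^2 + 76*m + 720*w^3 + w^2*(108*m - 878) + w*(-18*m^2 - 219*m + 167) + 36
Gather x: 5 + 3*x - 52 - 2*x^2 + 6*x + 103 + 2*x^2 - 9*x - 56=0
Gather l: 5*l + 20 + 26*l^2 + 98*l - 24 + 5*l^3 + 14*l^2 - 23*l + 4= 5*l^3 + 40*l^2 + 80*l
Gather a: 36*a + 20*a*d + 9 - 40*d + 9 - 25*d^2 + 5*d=a*(20*d + 36) - 25*d^2 - 35*d + 18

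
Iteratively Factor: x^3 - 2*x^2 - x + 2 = (x + 1)*(x^2 - 3*x + 2) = (x - 2)*(x + 1)*(x - 1)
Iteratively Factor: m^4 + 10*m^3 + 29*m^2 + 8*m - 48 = (m - 1)*(m^3 + 11*m^2 + 40*m + 48) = (m - 1)*(m + 4)*(m^2 + 7*m + 12) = (m - 1)*(m + 4)^2*(m + 3)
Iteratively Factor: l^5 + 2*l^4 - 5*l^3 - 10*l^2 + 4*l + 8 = (l - 1)*(l^4 + 3*l^3 - 2*l^2 - 12*l - 8) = (l - 1)*(l + 1)*(l^3 + 2*l^2 - 4*l - 8) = (l - 1)*(l + 1)*(l + 2)*(l^2 - 4) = (l - 2)*(l - 1)*(l + 1)*(l + 2)*(l + 2)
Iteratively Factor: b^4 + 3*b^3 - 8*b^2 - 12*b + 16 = (b + 2)*(b^3 + b^2 - 10*b + 8) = (b - 2)*(b + 2)*(b^2 + 3*b - 4) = (b - 2)*(b - 1)*(b + 2)*(b + 4)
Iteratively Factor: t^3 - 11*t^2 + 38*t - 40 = (t - 2)*(t^2 - 9*t + 20) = (t - 5)*(t - 2)*(t - 4)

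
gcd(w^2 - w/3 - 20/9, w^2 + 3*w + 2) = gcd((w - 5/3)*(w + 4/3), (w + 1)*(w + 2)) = 1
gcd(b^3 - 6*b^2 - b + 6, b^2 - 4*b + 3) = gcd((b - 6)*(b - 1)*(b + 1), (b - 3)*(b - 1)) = b - 1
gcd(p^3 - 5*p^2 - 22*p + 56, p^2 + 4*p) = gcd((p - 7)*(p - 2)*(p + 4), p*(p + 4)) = p + 4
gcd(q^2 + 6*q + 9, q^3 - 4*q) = 1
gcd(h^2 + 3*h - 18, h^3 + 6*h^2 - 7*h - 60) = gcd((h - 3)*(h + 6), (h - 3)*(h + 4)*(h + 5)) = h - 3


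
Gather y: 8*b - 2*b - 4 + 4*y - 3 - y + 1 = 6*b + 3*y - 6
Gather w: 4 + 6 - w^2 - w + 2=-w^2 - w + 12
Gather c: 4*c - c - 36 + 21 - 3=3*c - 18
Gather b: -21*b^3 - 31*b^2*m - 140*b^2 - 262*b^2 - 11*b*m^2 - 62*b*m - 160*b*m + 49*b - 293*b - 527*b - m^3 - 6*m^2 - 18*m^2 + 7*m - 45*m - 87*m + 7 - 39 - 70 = -21*b^3 + b^2*(-31*m - 402) + b*(-11*m^2 - 222*m - 771) - m^3 - 24*m^2 - 125*m - 102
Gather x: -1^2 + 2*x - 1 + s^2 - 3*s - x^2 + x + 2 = s^2 - 3*s - x^2 + 3*x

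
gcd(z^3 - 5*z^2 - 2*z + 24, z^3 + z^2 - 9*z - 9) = z - 3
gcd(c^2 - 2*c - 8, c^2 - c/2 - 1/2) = 1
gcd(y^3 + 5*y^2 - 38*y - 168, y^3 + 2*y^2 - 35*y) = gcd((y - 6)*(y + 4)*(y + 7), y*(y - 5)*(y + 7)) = y + 7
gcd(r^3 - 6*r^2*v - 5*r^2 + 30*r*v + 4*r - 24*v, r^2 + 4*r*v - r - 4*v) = r - 1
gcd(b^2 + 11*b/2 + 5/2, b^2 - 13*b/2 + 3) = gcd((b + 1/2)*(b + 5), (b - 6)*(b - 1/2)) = 1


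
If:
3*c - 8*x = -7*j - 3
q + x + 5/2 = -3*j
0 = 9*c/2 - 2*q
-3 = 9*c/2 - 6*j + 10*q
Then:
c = -77/321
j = -62/107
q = -231/428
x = -95/428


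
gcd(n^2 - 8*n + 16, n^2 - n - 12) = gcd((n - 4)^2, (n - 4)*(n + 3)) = n - 4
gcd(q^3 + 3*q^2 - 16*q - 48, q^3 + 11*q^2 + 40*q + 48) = q^2 + 7*q + 12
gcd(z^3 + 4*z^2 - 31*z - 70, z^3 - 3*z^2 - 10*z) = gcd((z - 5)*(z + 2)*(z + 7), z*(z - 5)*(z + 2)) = z^2 - 3*z - 10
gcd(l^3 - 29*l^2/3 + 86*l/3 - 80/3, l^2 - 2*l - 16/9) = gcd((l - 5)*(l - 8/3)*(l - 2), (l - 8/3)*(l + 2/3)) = l - 8/3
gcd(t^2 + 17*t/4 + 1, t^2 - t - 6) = 1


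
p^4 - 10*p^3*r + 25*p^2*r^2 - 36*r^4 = (p - 6*r)*(p - 3*r)*(p - 2*r)*(p + r)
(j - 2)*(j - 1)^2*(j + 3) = j^4 - j^3 - 7*j^2 + 13*j - 6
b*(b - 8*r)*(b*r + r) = b^3*r - 8*b^2*r^2 + b^2*r - 8*b*r^2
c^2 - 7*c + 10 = (c - 5)*(c - 2)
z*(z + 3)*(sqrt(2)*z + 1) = sqrt(2)*z^3 + z^2 + 3*sqrt(2)*z^2 + 3*z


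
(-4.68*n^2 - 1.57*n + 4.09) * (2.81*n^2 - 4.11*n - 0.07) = -13.1508*n^4 + 14.8231*n^3 + 18.2732*n^2 - 16.7*n - 0.2863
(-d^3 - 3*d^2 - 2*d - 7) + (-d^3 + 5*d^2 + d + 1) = -2*d^3 + 2*d^2 - d - 6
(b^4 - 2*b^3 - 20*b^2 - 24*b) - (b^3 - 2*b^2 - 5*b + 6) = b^4 - 3*b^3 - 18*b^2 - 19*b - 6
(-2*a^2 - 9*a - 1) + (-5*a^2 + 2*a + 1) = -7*a^2 - 7*a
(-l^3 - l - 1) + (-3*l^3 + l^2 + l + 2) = -4*l^3 + l^2 + 1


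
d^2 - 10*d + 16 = (d - 8)*(d - 2)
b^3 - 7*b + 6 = (b - 2)*(b - 1)*(b + 3)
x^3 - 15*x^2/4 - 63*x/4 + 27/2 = (x - 6)*(x - 3/4)*(x + 3)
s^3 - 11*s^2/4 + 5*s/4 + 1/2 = (s - 2)*(s - 1)*(s + 1/4)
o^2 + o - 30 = (o - 5)*(o + 6)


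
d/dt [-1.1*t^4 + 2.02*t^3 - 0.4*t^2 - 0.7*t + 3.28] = -4.4*t^3 + 6.06*t^2 - 0.8*t - 0.7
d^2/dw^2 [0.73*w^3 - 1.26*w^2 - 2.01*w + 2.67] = 4.38*w - 2.52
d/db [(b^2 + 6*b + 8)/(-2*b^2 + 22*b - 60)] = (17*b^2 - 44*b - 268)/(2*(b^4 - 22*b^3 + 181*b^2 - 660*b + 900))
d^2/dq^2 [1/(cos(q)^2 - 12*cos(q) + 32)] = (-4*sin(q)^4 + 18*sin(q)^2 - 429*cos(q) + 9*cos(3*q) + 210)/((cos(q) - 8)^3*(cos(q) - 4)^3)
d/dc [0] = 0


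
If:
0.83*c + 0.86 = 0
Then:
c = -1.04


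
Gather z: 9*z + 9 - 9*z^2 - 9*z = 9 - 9*z^2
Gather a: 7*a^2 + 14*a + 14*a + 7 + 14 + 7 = 7*a^2 + 28*a + 28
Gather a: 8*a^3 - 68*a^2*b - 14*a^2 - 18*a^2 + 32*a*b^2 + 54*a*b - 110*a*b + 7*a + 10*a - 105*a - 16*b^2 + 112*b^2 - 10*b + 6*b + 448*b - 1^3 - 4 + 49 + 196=8*a^3 + a^2*(-68*b - 32) + a*(32*b^2 - 56*b - 88) + 96*b^2 + 444*b + 240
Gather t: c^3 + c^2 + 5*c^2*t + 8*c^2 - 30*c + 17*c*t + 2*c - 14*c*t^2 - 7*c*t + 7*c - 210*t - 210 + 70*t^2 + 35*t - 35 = c^3 + 9*c^2 - 21*c + t^2*(70 - 14*c) + t*(5*c^2 + 10*c - 175) - 245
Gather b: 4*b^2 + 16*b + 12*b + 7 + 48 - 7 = 4*b^2 + 28*b + 48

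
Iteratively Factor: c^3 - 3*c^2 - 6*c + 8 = (c - 1)*(c^2 - 2*c - 8) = (c - 1)*(c + 2)*(c - 4)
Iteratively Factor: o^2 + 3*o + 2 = (o + 1)*(o + 2)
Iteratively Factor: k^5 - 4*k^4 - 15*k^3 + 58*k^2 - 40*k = (k - 2)*(k^4 - 2*k^3 - 19*k^2 + 20*k) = k*(k - 2)*(k^3 - 2*k^2 - 19*k + 20) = k*(k - 2)*(k + 4)*(k^2 - 6*k + 5) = k*(k - 2)*(k - 1)*(k + 4)*(k - 5)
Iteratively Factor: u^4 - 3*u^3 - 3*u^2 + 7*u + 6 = (u + 1)*(u^3 - 4*u^2 + u + 6) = (u + 1)^2*(u^2 - 5*u + 6) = (u - 2)*(u + 1)^2*(u - 3)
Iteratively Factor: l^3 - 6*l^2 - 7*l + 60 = (l - 4)*(l^2 - 2*l - 15) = (l - 5)*(l - 4)*(l + 3)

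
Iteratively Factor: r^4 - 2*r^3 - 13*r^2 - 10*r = (r + 2)*(r^3 - 4*r^2 - 5*r) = (r + 1)*(r + 2)*(r^2 - 5*r) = (r - 5)*(r + 1)*(r + 2)*(r)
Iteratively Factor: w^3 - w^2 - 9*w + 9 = (w - 1)*(w^2 - 9) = (w - 1)*(w + 3)*(w - 3)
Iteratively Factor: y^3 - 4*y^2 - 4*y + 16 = (y - 4)*(y^2 - 4) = (y - 4)*(y + 2)*(y - 2)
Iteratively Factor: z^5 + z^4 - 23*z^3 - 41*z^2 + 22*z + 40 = (z + 1)*(z^4 - 23*z^2 - 18*z + 40) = (z + 1)*(z + 2)*(z^3 - 2*z^2 - 19*z + 20) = (z - 1)*(z + 1)*(z + 2)*(z^2 - z - 20) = (z - 5)*(z - 1)*(z + 1)*(z + 2)*(z + 4)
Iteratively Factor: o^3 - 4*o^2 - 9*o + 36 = (o - 4)*(o^2 - 9) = (o - 4)*(o + 3)*(o - 3)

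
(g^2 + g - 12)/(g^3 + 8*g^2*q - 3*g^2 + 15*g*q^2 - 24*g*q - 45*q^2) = (g + 4)/(g^2 + 8*g*q + 15*q^2)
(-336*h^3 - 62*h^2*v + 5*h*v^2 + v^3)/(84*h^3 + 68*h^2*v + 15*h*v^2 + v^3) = (-8*h + v)/(2*h + v)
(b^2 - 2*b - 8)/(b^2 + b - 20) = (b + 2)/(b + 5)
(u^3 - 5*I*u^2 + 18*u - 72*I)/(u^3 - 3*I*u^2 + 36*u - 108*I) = (u + 4*I)/(u + 6*I)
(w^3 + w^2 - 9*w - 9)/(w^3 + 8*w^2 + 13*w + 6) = (w^2 - 9)/(w^2 + 7*w + 6)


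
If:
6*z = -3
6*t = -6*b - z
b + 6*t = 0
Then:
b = 1/10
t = -1/60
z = -1/2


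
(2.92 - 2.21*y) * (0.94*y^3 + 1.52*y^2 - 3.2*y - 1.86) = -2.0774*y^4 - 0.6144*y^3 + 11.5104*y^2 - 5.2334*y - 5.4312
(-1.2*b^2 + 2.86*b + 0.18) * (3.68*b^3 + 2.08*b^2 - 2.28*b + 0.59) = -4.416*b^5 + 8.0288*b^4 + 9.3472*b^3 - 6.8544*b^2 + 1.277*b + 0.1062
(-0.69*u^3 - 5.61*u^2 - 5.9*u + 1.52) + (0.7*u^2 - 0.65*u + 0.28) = -0.69*u^3 - 4.91*u^2 - 6.55*u + 1.8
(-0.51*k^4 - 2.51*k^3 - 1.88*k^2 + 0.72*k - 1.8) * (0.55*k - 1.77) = -0.2805*k^5 - 0.4778*k^4 + 3.4087*k^3 + 3.7236*k^2 - 2.2644*k + 3.186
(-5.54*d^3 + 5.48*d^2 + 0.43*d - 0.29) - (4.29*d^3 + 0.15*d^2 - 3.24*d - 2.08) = -9.83*d^3 + 5.33*d^2 + 3.67*d + 1.79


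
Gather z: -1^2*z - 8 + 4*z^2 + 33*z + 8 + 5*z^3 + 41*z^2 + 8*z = 5*z^3 + 45*z^2 + 40*z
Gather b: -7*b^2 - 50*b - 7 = -7*b^2 - 50*b - 7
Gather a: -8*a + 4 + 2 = 6 - 8*a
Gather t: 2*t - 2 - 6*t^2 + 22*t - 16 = -6*t^2 + 24*t - 18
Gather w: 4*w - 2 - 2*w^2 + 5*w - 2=-2*w^2 + 9*w - 4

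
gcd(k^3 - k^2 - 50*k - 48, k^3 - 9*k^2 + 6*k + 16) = k^2 - 7*k - 8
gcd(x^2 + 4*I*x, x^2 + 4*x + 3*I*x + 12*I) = 1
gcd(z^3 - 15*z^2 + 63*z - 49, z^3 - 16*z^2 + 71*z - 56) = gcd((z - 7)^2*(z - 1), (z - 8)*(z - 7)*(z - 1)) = z^2 - 8*z + 7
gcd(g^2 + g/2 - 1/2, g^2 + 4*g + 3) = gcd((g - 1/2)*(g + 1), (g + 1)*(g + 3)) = g + 1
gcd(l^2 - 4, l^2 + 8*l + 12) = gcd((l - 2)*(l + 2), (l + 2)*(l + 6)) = l + 2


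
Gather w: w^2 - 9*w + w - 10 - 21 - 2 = w^2 - 8*w - 33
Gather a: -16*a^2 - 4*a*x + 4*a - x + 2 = -16*a^2 + a*(4 - 4*x) - x + 2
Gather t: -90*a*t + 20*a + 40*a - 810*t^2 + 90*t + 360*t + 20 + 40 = 60*a - 810*t^2 + t*(450 - 90*a) + 60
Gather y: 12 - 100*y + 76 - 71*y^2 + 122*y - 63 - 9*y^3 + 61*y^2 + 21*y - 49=-9*y^3 - 10*y^2 + 43*y - 24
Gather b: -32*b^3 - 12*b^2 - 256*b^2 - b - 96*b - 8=-32*b^3 - 268*b^2 - 97*b - 8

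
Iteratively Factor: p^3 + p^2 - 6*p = (p - 2)*(p^2 + 3*p) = p*(p - 2)*(p + 3)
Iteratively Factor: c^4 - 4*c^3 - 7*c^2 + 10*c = (c)*(c^3 - 4*c^2 - 7*c + 10) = c*(c - 1)*(c^2 - 3*c - 10) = c*(c - 5)*(c - 1)*(c + 2)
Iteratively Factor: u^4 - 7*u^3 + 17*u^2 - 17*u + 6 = (u - 2)*(u^3 - 5*u^2 + 7*u - 3) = (u - 2)*(u - 1)*(u^2 - 4*u + 3) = (u - 3)*(u - 2)*(u - 1)*(u - 1)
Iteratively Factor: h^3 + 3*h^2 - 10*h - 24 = (h - 3)*(h^2 + 6*h + 8) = (h - 3)*(h + 4)*(h + 2)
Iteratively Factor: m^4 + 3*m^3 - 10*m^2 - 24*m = (m + 2)*(m^3 + m^2 - 12*m) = (m + 2)*(m + 4)*(m^2 - 3*m) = (m - 3)*(m + 2)*(m + 4)*(m)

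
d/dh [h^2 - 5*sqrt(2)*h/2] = 2*h - 5*sqrt(2)/2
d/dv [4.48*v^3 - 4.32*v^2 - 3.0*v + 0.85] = 13.44*v^2 - 8.64*v - 3.0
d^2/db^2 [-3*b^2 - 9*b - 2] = -6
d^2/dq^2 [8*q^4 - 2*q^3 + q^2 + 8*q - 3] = 96*q^2 - 12*q + 2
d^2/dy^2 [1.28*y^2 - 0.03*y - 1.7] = 2.56000000000000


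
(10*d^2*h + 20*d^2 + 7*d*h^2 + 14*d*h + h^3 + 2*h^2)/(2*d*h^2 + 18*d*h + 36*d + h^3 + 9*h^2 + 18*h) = (5*d*h + 10*d + h^2 + 2*h)/(h^2 + 9*h + 18)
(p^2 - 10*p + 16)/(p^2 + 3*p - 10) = (p - 8)/(p + 5)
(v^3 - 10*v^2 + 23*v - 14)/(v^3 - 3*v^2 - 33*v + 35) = (v - 2)/(v + 5)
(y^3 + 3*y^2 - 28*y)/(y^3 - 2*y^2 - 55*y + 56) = y*(y - 4)/(y^2 - 9*y + 8)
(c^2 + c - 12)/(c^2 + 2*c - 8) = (c - 3)/(c - 2)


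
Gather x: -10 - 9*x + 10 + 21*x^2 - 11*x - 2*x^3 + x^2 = -2*x^3 + 22*x^2 - 20*x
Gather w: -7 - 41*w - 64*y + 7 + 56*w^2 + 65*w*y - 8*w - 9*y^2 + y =56*w^2 + w*(65*y - 49) - 9*y^2 - 63*y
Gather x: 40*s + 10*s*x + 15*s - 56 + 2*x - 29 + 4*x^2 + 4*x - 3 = 55*s + 4*x^2 + x*(10*s + 6) - 88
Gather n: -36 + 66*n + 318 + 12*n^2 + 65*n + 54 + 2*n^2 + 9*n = 14*n^2 + 140*n + 336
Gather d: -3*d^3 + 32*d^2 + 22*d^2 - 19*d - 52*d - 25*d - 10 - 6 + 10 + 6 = -3*d^3 + 54*d^2 - 96*d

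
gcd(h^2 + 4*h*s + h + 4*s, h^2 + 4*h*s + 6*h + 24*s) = h + 4*s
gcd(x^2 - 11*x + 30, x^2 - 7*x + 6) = x - 6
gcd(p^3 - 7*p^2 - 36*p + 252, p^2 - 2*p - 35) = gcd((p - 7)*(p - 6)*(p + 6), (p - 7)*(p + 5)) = p - 7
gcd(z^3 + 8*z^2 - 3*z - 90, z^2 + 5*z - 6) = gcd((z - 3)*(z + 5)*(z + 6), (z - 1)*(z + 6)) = z + 6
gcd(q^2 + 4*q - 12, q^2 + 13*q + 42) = q + 6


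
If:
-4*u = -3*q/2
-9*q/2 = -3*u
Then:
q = 0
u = 0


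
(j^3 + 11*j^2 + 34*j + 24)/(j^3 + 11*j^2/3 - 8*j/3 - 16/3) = 3*(j + 6)/(3*j - 4)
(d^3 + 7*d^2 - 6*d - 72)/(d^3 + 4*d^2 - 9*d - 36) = (d + 6)/(d + 3)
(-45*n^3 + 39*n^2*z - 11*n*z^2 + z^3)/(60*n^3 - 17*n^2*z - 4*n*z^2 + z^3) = (-3*n + z)/(4*n + z)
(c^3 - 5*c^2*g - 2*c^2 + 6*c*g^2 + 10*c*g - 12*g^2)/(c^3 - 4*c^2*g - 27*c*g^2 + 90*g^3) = (c^2 - 2*c*g - 2*c + 4*g)/(c^2 - c*g - 30*g^2)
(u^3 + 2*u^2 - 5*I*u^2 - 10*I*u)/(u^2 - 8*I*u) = (u^2 + u*(2 - 5*I) - 10*I)/(u - 8*I)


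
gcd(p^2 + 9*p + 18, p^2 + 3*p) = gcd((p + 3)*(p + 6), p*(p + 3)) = p + 3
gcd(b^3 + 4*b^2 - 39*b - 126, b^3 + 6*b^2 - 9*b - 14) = b + 7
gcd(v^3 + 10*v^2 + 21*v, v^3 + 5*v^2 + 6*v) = v^2 + 3*v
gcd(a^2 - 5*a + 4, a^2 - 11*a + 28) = a - 4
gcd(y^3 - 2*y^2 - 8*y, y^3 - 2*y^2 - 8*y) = y^3 - 2*y^2 - 8*y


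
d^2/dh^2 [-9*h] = 0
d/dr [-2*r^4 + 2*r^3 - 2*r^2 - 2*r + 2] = -8*r^3 + 6*r^2 - 4*r - 2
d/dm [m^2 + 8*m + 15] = 2*m + 8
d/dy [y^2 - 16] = 2*y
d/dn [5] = 0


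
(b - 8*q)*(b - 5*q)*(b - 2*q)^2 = b^4 - 17*b^3*q + 96*b^2*q^2 - 212*b*q^3 + 160*q^4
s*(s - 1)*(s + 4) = s^3 + 3*s^2 - 4*s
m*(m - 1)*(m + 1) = m^3 - m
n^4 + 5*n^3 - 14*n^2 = n^2*(n - 2)*(n + 7)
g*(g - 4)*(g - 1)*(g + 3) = g^4 - 2*g^3 - 11*g^2 + 12*g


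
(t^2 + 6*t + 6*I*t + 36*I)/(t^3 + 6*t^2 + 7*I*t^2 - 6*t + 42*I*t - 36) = 1/(t + I)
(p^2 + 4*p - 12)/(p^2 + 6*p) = (p - 2)/p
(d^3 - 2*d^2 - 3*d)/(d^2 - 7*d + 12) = d*(d + 1)/(d - 4)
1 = 1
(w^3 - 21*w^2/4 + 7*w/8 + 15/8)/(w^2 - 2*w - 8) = (-8*w^3 + 42*w^2 - 7*w - 15)/(8*(-w^2 + 2*w + 8))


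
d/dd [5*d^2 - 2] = 10*d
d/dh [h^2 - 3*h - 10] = 2*h - 3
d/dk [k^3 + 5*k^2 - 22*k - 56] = 3*k^2 + 10*k - 22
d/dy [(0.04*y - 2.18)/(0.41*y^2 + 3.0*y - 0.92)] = (-0.0164*y^2 + 1.7876*y + 6.5032)/(0.1681*y^4 + 2.46*y^3 + 8.2456*y^2 - 5.52*y + 0.8464)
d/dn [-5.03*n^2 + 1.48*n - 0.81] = 1.48 - 10.06*n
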